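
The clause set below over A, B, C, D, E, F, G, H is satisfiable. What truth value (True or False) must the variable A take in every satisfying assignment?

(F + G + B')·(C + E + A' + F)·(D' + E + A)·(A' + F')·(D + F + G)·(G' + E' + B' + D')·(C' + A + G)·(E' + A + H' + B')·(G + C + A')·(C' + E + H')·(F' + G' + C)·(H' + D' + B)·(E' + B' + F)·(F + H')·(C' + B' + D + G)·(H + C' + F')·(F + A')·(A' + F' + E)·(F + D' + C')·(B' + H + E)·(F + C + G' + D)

False

Suppose A = 1.
(F') alone gives F = 0.
But (F) is also a unit clause — contradiction.
So every satisfying assignment has A = False.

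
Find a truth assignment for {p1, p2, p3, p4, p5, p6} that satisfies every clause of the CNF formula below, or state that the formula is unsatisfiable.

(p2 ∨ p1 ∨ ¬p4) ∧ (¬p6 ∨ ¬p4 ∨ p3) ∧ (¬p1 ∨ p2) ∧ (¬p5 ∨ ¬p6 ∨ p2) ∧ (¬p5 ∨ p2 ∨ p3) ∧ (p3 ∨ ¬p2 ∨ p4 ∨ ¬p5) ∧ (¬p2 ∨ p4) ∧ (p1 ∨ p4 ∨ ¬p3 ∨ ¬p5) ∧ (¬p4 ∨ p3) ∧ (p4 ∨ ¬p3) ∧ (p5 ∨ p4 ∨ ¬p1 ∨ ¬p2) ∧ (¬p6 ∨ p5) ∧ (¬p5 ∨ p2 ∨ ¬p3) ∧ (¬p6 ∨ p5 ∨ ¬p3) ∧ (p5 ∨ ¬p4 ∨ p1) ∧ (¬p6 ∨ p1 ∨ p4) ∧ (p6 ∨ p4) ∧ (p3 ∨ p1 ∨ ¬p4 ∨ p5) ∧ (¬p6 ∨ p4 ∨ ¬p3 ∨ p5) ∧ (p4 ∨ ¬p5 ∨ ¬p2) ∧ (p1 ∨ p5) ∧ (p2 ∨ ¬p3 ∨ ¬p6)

Try p1 = True.
The clause (p2) is unit, so p2 = True.
The clause (p4) is unit, so p4 = True.
The clause (p3) is unit, so p3 = True.
Try p6 = False.
All clauses hold; p5 can take either value.

p1=True,  p2=True,  p3=True,  p4=True,  p5=False,  p6=False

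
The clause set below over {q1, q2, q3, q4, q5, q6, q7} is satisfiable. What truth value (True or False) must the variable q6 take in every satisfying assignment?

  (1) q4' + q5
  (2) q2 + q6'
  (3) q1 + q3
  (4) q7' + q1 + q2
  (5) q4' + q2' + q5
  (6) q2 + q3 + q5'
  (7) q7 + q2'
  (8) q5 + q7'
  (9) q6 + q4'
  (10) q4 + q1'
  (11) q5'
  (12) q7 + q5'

False

Suppose q6 = 1.
Unit clause (q2) forces q2 = 1.
Unit clause (q7) forces q7 = 1.
Unit clause (q5) forces q5 = 1.
But (q5') is also a unit clause — contradiction.
So every satisfying assignment has q6 = False.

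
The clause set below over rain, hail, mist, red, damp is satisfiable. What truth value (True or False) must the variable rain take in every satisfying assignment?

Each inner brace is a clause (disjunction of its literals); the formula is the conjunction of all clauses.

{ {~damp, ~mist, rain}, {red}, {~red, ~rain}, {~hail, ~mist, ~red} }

Suppose rain = 1.
(red) alone gives red = 1.
But (~red) is also a unit clause — contradiction.
So every satisfying assignment has rain = False.

False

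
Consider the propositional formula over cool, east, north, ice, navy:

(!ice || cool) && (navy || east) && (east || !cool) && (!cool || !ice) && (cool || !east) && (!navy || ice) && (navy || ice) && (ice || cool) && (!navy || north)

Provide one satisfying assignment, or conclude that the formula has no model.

Branch on ice: set ice = false.
From the singleton clause (!navy), navy = false.
That conflicts with the unit clause (navy).
That branch fails; take ice = true instead.
From the singleton clause (cool), cool = true.
That conflicts with the unit clause (!cool).
Neither ice = true nor ice = false works.

UNSATISFIABLE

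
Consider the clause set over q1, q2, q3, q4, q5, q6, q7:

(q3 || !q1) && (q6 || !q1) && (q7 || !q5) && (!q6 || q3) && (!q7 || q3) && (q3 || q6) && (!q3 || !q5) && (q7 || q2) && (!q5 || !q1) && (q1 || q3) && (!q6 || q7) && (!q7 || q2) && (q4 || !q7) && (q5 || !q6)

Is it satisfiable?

Try q3 = true.
(!q5) alone gives q5 = false.
(!q6) alone gives q6 = false.
(!q1) alone gives q1 = false.
Try q7 = false.
(q2) alone gives q2 = true.
Every clause is now satisfied; q4 is unconstrained.
A satisfying assignment: q1 ↦ false; q2 ↦ true; q3 ↦ true; q4 ↦ false; q5 ↦ false; q6 ↦ false; q7 ↦ false.

Satisfiable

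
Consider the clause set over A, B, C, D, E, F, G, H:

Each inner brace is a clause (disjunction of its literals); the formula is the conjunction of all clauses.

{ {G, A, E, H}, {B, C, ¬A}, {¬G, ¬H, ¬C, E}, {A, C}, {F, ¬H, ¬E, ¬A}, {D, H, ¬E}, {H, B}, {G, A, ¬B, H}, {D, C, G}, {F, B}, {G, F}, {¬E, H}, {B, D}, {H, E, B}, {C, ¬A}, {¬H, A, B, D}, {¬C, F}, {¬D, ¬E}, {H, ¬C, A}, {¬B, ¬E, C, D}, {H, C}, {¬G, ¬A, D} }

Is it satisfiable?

Satisfiable

Branch on A: set A = True.
(C) alone gives C = True.
(F) alone gives F = True.
Branch on H: set H = True.
Branch on G: set G = False.
Branch on B: set B = False.
(D) alone gives D = True.
(¬E) alone gives E = False.
Every clause now holds.
A satisfying assignment: A ↦ True,  B ↦ False,  C ↦ True,  D ↦ True,  E ↦ False,  F ↦ True,  G ↦ False,  H ↦ True.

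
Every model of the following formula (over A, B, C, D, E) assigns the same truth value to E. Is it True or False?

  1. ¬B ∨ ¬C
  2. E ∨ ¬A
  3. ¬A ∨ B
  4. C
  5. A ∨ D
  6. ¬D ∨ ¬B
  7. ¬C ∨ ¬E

False

Suppose E = True.
(C) alone gives C = True.
That conflicts with the unit clause (¬C).
So every satisfying assignment has E = False.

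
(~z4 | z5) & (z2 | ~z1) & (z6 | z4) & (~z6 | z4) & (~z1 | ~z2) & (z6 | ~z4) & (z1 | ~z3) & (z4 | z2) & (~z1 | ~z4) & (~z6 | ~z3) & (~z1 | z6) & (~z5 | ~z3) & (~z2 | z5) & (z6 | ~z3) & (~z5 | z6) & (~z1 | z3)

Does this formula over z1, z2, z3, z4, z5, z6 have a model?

Yes, satisfiable

Suppose z4 = 1.
(z5) alone gives z5 = 1.
(z6) alone gives z6 = 1.
(~z1) alone gives z1 = 0.
(~z3) alone gives z3 = 0.
All clauses hold; z2 can take either value.
A satisfying assignment: z1: 0, z2: 1, z3: 0, z4: 1, z5: 1, z6: 1.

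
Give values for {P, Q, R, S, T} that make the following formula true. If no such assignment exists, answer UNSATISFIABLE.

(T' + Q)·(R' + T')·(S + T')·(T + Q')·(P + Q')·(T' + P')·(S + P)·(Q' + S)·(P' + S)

Suppose T = 0.
(Q') alone gives Q = 0.
Suppose S = 1.
No clause remains; P, R are free.

P=0, Q=0, R=0, S=1, T=0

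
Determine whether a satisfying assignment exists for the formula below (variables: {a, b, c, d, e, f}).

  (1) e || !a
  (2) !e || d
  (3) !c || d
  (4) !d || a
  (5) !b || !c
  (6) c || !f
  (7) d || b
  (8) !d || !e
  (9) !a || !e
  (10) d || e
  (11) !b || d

Unsatisfiable

Suppose e = true.
From the singleton clause (d), d = true.
That conflicts with the unit clause (!d).
Undo e and try e = false.
From the singleton clause (!a), a = false.
From the singleton clause (!d), d = false.
That conflicts with the unit clause (d).
Both values of e lead to a conflict.
No assignment satisfies every clause.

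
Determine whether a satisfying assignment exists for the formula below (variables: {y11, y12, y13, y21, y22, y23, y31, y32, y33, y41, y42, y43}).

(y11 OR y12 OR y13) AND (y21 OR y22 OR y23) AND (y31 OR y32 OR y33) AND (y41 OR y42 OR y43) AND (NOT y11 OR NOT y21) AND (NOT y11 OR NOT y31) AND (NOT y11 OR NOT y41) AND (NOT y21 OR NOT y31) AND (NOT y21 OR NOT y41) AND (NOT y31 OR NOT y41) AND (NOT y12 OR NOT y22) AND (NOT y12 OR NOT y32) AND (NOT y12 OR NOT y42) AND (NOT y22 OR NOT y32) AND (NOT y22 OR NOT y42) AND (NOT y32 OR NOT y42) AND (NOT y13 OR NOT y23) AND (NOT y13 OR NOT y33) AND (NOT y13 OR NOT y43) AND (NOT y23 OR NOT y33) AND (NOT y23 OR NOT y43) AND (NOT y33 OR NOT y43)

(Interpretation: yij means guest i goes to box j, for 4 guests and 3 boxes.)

No

Branch on y11: set y11 = false.
Branch on y12: set y12 = true.
Unit clause (NOT y22) forces y22 = false.
Unit clause (NOT y32) forces y32 = false.
Unit clause (NOT y42) forces y42 = false.
Branch on y21: set y21 = true.
Unit clause (NOT y31) forces y31 = false.
Unit clause (y33) forces y33 = true.
Unit clause (NOT y41) forces y41 = false.
Unit clause (y43) forces y43 = true.
But (NOT y43) is also a unit clause — contradiction.
Backtrack on y21: now try y21 = false.
Unit clause (y23) forces y23 = true.
Unit clause (NOT y13) forces y13 = false.
Unit clause (NOT y33) forces y33 = false.
Unit clause (y31) forces y31 = true.
Unit clause (NOT y41) forces y41 = false.
Unit clause (y43) forces y43 = true.
But (NOT y43) is also a unit clause — contradiction.
Both values of y21 lead to a conflict.
Backtrack on y12: now try y12 = false.
Unit clause (y13) forces y13 = true.
Unit clause (NOT y23) forces y23 = false.
Unit clause (NOT y33) forces y33 = false.
Unit clause (NOT y43) forces y43 = false.
Branch on y21: set y21 = true.
Unit clause (NOT y31) forces y31 = false.
Unit clause (y32) forces y32 = true.
Unit clause (NOT y41) forces y41 = false.
Unit clause (y42) forces y42 = true.
But (NOT y42) is also a unit clause — contradiction.
Backtrack on y21: now try y21 = false.
Unit clause (y22) forces y22 = true.
Unit clause (NOT y32) forces y32 = false.
Unit clause (y31) forces y31 = true.
Unit clause (NOT y41) forces y41 = false.
Unit clause (y42) forces y42 = true.
But (NOT y42) is also a unit clause — contradiction.
Both values of y21 lead to a conflict.
Both values of y12 lead to a conflict.
Backtrack on y11: now try y11 = true.
Unit clause (NOT y21) forces y21 = false.
Unit clause (NOT y31) forces y31 = false.
Unit clause (NOT y41) forces y41 = false.
Branch on y22: set y22 = true.
Unit clause (NOT y12) forces y12 = false.
Unit clause (NOT y32) forces y32 = false.
Unit clause (y33) forces y33 = true.
Unit clause (NOT y42) forces y42 = false.
Unit clause (y43) forces y43 = true.
But (NOT y43) is also a unit clause — contradiction.
Backtrack on y22: now try y22 = false.
Unit clause (y23) forces y23 = true.
Unit clause (NOT y13) forces y13 = false.
Unit clause (NOT y33) forces y33 = false.
Unit clause (y32) forces y32 = true.
Unit clause (NOT y12) forces y12 = false.
Unit clause (NOT y42) forces y42 = false.
Unit clause (y43) forces y43 = true.
But (NOT y43) is also a unit clause — contradiction.
Both values of y22 lead to a conflict.
Both values of y11 lead to a conflict.
No assignment satisfies every clause.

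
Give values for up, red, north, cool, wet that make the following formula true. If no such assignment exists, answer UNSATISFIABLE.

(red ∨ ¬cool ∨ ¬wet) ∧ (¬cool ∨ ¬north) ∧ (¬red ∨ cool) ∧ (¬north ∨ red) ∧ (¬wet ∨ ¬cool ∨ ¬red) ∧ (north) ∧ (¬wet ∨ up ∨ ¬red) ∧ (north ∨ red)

UNSATISFIABLE

The clause (north) is unit, so north = True.
The clause (¬cool) is unit, so cool = False.
The clause (¬red) is unit, so red = False.
But (red) is also a unit clause — contradiction.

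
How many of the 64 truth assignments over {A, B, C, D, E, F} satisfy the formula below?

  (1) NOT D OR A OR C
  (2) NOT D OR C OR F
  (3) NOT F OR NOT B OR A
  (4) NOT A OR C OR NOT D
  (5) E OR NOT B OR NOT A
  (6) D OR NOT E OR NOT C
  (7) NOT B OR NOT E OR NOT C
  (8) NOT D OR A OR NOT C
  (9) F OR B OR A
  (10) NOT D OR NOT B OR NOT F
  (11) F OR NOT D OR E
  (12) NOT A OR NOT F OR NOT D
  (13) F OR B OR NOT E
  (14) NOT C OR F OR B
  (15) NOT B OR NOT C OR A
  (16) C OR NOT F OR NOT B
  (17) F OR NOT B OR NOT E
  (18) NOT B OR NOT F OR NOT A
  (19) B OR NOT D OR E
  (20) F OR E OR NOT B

7

There are 2^6 = 64 truth assignments over (A, B, C, D, E, F).
Split on A. With A = true, the clauses containing A are satisfied and NOT A drops from the rest; 4 of the 2^5 = 32 assignments to the other variables satisfy what remains.
With A = false, by the same count on the reduced clause set, 3 assignments work.
(One model: A=F, B=F, C=F, D=F, E=F, F=T.)
Total: 4 + 3 = 7.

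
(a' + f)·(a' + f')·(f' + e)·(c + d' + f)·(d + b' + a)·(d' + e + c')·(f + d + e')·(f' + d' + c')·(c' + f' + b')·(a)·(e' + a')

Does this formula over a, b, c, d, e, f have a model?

The clause (a) is unit, so a = 1.
The clause (f) is unit, so f = 1.
Now (f') is unsatisfied and unit — conflict.
No assignment satisfies every clause.

No, unsatisfiable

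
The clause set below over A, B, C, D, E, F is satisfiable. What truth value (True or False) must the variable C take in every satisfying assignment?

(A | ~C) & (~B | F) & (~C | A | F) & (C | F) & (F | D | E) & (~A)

Suppose C = 1.
The clause (A) is unit, so A = 1.
But (~A) is also a unit clause — contradiction.
So every satisfying assignment has C = False.

False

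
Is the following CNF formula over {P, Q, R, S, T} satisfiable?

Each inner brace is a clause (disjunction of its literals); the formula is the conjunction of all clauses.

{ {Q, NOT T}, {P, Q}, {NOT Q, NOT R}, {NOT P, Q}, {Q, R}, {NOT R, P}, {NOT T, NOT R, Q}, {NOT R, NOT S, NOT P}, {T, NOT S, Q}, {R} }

No, unsatisfiable

(R) alone gives R = true.
(NOT Q) alone gives Q = false.
(NOT T) alone gives T = false.
(P) alone gives P = true.
But (NOT P) is also a unit clause — contradiction.
No assignment satisfies every clause.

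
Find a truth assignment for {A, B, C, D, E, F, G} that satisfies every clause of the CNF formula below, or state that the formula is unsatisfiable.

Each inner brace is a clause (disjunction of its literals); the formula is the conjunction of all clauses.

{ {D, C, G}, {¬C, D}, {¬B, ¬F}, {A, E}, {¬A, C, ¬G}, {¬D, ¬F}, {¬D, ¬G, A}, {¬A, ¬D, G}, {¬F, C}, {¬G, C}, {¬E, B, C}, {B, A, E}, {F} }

From the singleton clause (F), F = True.
From the singleton clause (¬B), B = False.
From the singleton clause (¬D), D = False.
From the singleton clause (¬C), C = False.
Now (C) is unsatisfied and unit — conflict.

UNSATISFIABLE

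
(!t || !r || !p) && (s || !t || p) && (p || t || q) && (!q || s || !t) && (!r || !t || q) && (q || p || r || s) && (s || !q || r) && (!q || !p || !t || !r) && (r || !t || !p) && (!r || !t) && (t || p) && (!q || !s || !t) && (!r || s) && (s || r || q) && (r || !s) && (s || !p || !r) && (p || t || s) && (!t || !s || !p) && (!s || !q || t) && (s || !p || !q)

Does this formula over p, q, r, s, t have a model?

Try r = true.
(!t) alone gives t = false.
(p) alone gives p = true.
(s) alone gives s = true.
(!q) alone gives q = false.
All clauses are satisfied.
A satisfying assignment: p ↦ true; q ↦ false; r ↦ true; s ↦ true; t ↦ false.

Satisfiable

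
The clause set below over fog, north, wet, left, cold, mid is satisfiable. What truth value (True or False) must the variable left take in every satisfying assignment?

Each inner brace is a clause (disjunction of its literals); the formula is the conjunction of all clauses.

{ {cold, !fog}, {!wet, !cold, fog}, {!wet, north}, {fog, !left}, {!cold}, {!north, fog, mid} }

False

Suppose left = true.
The clause (fog) is unit, so fog = true.
The clause (cold) is unit, so cold = true.
That conflicts with the unit clause (!cold).
So every satisfying assignment has left = False.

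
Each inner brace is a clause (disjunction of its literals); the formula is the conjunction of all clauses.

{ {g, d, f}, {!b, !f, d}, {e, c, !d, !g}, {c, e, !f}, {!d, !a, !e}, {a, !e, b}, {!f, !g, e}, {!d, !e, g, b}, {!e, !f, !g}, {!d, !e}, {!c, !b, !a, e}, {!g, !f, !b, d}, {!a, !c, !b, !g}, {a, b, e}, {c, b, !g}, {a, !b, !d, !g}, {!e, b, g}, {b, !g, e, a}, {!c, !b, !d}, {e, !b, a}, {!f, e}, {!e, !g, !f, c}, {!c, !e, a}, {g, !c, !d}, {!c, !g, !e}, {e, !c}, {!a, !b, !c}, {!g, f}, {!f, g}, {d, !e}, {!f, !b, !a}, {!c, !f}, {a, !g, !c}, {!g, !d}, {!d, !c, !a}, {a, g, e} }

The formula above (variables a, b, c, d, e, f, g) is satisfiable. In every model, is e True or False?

Suppose e = true.
The clause (!d) is unit, so d = false.
Now (d) is unsatisfied and unit — conflict.
So every satisfying assignment has e = False.

False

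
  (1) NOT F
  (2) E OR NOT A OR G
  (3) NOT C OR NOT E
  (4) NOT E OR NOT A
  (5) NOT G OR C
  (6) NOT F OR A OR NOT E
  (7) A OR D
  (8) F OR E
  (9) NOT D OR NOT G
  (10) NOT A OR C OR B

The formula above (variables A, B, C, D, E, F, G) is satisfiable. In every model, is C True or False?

Suppose C = true.
The clause (NOT F) is unit, so F = false.
The clause (NOT E) is unit, so E = false.
That conflicts with the unit clause (E).
So every satisfying assignment has C = False.

False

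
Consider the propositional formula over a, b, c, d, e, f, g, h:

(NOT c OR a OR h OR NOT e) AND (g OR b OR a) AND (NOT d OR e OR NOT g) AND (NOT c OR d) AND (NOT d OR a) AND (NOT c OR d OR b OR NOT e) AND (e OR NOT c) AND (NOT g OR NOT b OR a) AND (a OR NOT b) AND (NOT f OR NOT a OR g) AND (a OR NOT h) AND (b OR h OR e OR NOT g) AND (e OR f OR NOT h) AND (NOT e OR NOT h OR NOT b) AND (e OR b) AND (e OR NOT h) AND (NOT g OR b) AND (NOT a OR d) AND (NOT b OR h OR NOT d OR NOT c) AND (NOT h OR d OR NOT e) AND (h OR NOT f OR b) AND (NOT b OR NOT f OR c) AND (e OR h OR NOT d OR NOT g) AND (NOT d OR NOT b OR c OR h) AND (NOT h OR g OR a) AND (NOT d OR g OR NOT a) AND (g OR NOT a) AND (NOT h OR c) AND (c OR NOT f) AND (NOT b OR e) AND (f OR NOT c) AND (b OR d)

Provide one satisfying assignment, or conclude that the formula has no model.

Suppose c = false.
Unit clause (NOT h) forces h = false.
Unit clause (NOT f) forces f = false.
Suppose d = false.
Unit clause (NOT a) forces a = false.
Unit clause (NOT b) forces b = false.
Now (b) is unsatisfied and unit — conflict.
Backtrack on d: now try d = true.
Unit clause (a) forces a = true.
Unit clause (NOT b) forces b = false.
Unit clause (e) forces e = true.
Unit clause (NOT g) forces g = false.
Now (g) is unsatisfied and unit — conflict.
Either choice for d ends in contradiction.
Backtrack on c: now try c = true.
Unit clause (d) forces d = true.
Unit clause (a) forces a = true.
Unit clause (e) forces e = true.
Unit clause (g) forces g = true.
Unit clause (b) forces b = true.
Unit clause (NOT h) forces h = false.
Now (h) is unsatisfied and unit — conflict.
Either choice for c ends in contradiction.

UNSATISFIABLE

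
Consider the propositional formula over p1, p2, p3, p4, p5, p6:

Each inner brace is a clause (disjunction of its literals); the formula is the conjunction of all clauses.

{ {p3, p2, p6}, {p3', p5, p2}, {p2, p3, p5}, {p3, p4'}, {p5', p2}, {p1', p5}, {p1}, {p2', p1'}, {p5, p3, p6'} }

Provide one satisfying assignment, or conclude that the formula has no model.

UNSATISFIABLE

The clause (p1) is unit, so p1 = 1.
The clause (p5) is unit, so p5 = 1.
The clause (p2) is unit, so p2 = 1.
Now (p2') is unsatisfied and unit — conflict.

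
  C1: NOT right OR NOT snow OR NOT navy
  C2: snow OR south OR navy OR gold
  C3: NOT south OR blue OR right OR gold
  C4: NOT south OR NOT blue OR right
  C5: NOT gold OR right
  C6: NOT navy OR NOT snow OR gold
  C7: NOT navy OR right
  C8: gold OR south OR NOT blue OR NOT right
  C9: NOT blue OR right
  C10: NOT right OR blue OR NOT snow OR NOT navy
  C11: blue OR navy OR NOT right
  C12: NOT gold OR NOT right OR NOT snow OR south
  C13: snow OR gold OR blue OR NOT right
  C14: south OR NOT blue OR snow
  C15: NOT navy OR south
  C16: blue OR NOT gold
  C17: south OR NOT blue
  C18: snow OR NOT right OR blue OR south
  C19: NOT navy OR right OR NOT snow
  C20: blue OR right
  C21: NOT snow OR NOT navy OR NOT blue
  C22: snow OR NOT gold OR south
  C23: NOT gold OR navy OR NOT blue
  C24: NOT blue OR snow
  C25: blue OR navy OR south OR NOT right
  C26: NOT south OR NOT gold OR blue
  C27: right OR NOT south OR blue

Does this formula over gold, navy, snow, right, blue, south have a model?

Suppose gold = false.
Suppose navy = false.
Suppose snow = true.
Suppose blue = true.
The clause (right) is unit, so right = true.
The clause (south) is unit, so south = true.
Every clause now holds.
A satisfying assignment: gold ↦ false,  navy ↦ false,  snow ↦ true,  right ↦ true,  blue ↦ true,  south ↦ true.

Yes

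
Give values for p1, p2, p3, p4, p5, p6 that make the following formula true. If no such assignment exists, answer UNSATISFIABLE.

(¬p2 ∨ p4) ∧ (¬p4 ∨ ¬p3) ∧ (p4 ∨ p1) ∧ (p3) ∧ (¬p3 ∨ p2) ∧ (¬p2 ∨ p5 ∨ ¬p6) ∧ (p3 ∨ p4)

UNSATISFIABLE

(p3) alone gives p3 = True.
(¬p4) alone gives p4 = False.
(¬p2) alone gives p2 = False.
But (p2) is also a unit clause — contradiction.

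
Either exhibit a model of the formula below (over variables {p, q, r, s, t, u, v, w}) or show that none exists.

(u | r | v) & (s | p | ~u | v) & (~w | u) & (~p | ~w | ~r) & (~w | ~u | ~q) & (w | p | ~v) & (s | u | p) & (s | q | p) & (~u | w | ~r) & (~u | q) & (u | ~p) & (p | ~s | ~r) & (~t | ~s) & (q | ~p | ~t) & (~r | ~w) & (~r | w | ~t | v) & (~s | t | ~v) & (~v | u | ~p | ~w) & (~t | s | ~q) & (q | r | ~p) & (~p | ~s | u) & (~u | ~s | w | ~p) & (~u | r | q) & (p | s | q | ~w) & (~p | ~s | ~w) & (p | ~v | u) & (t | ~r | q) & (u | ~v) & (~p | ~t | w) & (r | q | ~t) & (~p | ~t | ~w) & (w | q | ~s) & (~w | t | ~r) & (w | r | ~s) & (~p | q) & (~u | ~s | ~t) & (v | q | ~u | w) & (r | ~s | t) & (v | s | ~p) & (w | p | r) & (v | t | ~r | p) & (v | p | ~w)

p=1, q=1, r=0, s=0, t=0, u=1, v=1, w=0

Branch on w: set w = 0.
Branch on p: set p = 1.
(u) alone gives u = 1.
(~r) alone gives r = 0.
(q) alone gives q = 1.
(~s) alone gives s = 0.
(~t) alone gives t = 0.
(v) alone gives v = 1.
This assignment satisfies each clause.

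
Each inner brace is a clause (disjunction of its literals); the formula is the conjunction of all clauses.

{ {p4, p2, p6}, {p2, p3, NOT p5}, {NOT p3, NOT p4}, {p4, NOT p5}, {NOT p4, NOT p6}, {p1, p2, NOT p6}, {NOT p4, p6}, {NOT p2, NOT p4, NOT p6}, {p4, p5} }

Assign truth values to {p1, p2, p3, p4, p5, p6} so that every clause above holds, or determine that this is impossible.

UNSATISFIABLE

Case p3 = false:
Case p2 = true:
Case p4 = true:
(NOT p6) alone gives p6 = false.
That conflicts with the unit clause (p6).
So p4 must be the other value — set p4 = false.
(NOT p5) alone gives p5 = false.
That conflicts with the unit clause (p5).
Neither p4 = true nor p4 = false works.
So p2 must be the other value — set p2 = false.
(NOT p5) alone gives p5 = false.
(p4) alone gives p4 = true.
(NOT p6) alone gives p6 = false.
That conflicts with the unit clause (p6).
Neither p2 = true nor p2 = false works.
So p3 must be the other value — set p3 = true.
(NOT p4) alone gives p4 = false.
(NOT p5) alone gives p5 = false.
That conflicts with the unit clause (p5).
Neither p3 = true nor p3 = false works.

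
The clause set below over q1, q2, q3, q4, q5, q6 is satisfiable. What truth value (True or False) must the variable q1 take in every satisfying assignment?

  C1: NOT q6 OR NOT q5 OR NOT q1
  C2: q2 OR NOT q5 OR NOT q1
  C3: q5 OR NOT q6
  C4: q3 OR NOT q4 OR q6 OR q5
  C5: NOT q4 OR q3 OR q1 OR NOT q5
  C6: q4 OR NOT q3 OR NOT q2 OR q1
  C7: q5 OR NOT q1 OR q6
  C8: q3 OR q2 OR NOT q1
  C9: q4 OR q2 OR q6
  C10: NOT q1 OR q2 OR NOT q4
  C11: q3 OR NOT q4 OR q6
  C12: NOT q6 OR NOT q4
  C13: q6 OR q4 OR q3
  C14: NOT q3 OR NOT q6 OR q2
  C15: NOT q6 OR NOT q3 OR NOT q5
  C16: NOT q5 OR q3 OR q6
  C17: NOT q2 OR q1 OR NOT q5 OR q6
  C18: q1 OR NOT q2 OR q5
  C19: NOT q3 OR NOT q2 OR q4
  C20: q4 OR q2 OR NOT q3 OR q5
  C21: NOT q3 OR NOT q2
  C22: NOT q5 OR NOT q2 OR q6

Suppose q1 = true.
Branch on q6: set q6 = false.
The clause (q5) is unit, so q5 = true.
The clause (q2) is unit, so q2 = true.
Now (NOT q2) is unsatisfied and unit — conflict.
Undo q6 and try q6 = true.
The clause (NOT q5) is unit, so q5 = false.
Now (q5) is unsatisfied and unit — conflict.
Neither q6 = true nor q6 = false works.
So every satisfying assignment has q1 = False.

False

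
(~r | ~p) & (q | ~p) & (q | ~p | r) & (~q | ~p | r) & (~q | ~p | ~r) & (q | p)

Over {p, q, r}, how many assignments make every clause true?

There are 2^3 = 8 truth assignments over (p, q, r).
Check each against the 6 clauses (columns in the order p, q, r):
  F F F  ✗ fails (q | p)
  F F T  ✗ fails (q | p)
  F T F  ✓ satisfies all
  F T T  ✓ satisfies all
  T F F  ✗ fails (q | ~p)
  T F T  ✗ fails (~r | ~p)
  T T F  ✗ fails (~q | ~p | r)
  T T T  ✗ fails (~r | ~p)
2 of the 8 rows are models.

2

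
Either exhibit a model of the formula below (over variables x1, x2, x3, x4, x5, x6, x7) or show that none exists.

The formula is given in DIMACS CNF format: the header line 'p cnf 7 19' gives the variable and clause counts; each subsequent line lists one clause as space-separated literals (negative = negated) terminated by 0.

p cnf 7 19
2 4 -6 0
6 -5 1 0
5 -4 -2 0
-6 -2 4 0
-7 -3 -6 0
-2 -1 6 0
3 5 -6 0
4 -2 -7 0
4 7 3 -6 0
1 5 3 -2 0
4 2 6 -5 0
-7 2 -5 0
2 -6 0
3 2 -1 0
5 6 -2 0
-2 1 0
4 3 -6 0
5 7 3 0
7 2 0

x1: True, x2: False, x3: True, x4: True, x5: False, x6: False, x7: True

Try x2 = False.
Unit clause (¬x6) forces x6 = False.
Unit clause (x7) forces x7 = True.
Unit clause (¬x5) forces x5 = False.
Try x3 = True.
No clause remains; x1, x4 are free.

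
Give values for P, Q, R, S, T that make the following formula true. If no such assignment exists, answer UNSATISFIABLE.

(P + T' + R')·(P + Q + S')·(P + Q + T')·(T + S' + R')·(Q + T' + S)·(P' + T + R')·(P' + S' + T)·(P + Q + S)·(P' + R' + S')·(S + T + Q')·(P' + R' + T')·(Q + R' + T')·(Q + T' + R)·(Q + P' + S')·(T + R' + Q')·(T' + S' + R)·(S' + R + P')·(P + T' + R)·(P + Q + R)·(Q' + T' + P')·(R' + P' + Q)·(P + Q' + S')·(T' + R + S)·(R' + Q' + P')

Try P = 1.
Try T = 0.
From the singleton clause (R'), R = 0.
From the singleton clause (S'), S = 0.
From the singleton clause (Q'), Q = 0.
This assignment satisfies each clause.

P ↦ 1,  Q ↦ 0,  R ↦ 0,  S ↦ 0,  T ↦ 0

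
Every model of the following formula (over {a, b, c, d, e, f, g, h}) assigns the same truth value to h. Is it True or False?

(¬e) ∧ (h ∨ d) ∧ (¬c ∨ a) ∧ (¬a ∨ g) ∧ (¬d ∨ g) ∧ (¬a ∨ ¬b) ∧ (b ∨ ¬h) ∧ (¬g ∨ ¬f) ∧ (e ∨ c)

Suppose h = True.
(¬e) alone gives e = False.
(b) alone gives b = True.
(¬a) alone gives a = False.
(¬c) alone gives c = False.
But (c) is also a unit clause — contradiction.
So every satisfying assignment has h = False.

False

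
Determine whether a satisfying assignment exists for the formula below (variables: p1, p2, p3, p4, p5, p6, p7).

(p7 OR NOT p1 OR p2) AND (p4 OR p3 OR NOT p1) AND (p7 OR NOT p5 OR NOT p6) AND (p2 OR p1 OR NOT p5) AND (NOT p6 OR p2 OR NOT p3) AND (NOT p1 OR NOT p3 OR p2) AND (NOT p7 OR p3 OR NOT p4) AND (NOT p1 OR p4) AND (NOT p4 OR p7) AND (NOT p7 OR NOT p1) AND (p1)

Unsatisfiable

The clause (p1) is unit, so p1 = true.
The clause (p4) is unit, so p4 = true.
The clause (p7) is unit, so p7 = true.
That conflicts with the unit clause (NOT p7).
No assignment satisfies every clause.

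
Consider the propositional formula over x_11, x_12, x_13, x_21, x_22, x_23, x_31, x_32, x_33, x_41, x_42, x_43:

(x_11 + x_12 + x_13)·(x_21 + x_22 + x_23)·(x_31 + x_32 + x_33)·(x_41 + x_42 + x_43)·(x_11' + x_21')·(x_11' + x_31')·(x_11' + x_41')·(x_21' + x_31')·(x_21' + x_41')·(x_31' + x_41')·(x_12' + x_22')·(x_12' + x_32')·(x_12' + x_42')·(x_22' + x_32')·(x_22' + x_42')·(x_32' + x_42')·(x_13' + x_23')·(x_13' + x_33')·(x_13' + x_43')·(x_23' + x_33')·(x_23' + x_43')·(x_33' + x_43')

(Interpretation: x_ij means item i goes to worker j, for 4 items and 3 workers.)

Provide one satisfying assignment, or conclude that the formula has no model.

UNSATISFIABLE

Suppose x_11 = 0.
Suppose x_12 = 1.
(x_22') alone gives x_22 = 0.
(x_32') alone gives x_32 = 0.
(x_42') alone gives x_42 = 0.
Suppose x_21 = 1.
(x_31') alone gives x_31 = 0.
(x_33) alone gives x_33 = 1.
(x_41') alone gives x_41 = 0.
(x_43) alone gives x_43 = 1.
Now (x_43') is unsatisfied and unit — conflict.
That branch fails; take x_21 = 0 instead.
(x_23) alone gives x_23 = 1.
(x_13') alone gives x_13 = 0.
(x_33') alone gives x_33 = 0.
(x_31) alone gives x_31 = 1.
(x_41') alone gives x_41 = 0.
(x_43) alone gives x_43 = 1.
Now (x_43') is unsatisfied and unit — conflict.
Neither x_21 = 1 nor x_21 = 0 works.
That branch fails; take x_12 = 0 instead.
(x_13) alone gives x_13 = 1.
(x_23') alone gives x_23 = 0.
(x_33') alone gives x_33 = 0.
(x_43') alone gives x_43 = 0.
Suppose x_21 = 1.
(x_31') alone gives x_31 = 0.
(x_32) alone gives x_32 = 1.
(x_41') alone gives x_41 = 0.
(x_42) alone gives x_42 = 1.
Now (x_42') is unsatisfied and unit — conflict.
That branch fails; take x_21 = 0 instead.
(x_22) alone gives x_22 = 1.
(x_32') alone gives x_32 = 0.
(x_31) alone gives x_31 = 1.
(x_41') alone gives x_41 = 0.
(x_42) alone gives x_42 = 1.
Now (x_42') is unsatisfied and unit — conflict.
Neither x_21 = 1 nor x_21 = 0 works.
Neither x_12 = 1 nor x_12 = 0 works.
That branch fails; take x_11 = 1 instead.
(x_21') alone gives x_21 = 0.
(x_31') alone gives x_31 = 0.
(x_41') alone gives x_41 = 0.
Suppose x_22 = 1.
(x_12') alone gives x_12 = 0.
(x_32') alone gives x_32 = 0.
(x_33) alone gives x_33 = 1.
(x_42') alone gives x_42 = 0.
(x_43) alone gives x_43 = 1.
Now (x_43') is unsatisfied and unit — conflict.
That branch fails; take x_22 = 0 instead.
(x_23) alone gives x_23 = 1.
(x_13') alone gives x_13 = 0.
(x_33') alone gives x_33 = 0.
(x_32) alone gives x_32 = 1.
(x_12') alone gives x_12 = 0.
(x_42') alone gives x_42 = 0.
(x_43) alone gives x_43 = 1.
Now (x_43') is unsatisfied and unit — conflict.
Neither x_22 = 1 nor x_22 = 0 works.
Neither x_11 = 1 nor x_11 = 0 works.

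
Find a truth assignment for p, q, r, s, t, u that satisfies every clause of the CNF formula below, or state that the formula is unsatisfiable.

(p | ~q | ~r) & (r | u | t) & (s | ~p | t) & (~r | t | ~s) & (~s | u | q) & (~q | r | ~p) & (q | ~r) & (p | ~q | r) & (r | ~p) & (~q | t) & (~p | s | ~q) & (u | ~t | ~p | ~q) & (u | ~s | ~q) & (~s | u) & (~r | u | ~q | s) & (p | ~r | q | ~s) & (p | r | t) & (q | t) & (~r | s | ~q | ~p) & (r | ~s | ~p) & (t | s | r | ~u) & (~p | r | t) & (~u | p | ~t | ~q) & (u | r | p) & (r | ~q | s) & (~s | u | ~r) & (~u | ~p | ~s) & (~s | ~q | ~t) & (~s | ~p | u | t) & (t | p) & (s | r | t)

p ↦ 0,  q ↦ 0,  r ↦ 0,  s ↦ 0,  t ↦ 1,  u ↦ 1

Suppose q = 0.
Unit clause (~r) forces r = 0.
Unit clause (~p) forces p = 0.
Unit clause (t) forces t = 1.
Unit clause (u) forces u = 1.
Every clause is now satisfied; s is unconstrained.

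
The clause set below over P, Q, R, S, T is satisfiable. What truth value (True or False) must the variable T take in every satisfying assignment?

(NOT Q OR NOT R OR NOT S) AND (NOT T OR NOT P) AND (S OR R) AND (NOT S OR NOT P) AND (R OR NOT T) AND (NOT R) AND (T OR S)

Suppose T = true.
Unit clause (NOT P) forces P = false.
Unit clause (R) forces R = true.
That conflicts with the unit clause (NOT R).
So every satisfying assignment has T = False.

False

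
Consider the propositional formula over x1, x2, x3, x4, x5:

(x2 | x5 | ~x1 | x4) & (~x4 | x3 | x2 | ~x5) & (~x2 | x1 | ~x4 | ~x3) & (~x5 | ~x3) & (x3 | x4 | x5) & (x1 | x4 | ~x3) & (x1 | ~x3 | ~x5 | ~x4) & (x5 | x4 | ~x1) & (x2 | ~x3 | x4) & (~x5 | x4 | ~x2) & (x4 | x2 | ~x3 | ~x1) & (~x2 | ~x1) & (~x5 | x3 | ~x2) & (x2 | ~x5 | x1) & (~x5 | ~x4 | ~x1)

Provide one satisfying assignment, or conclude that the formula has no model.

x1 ↦ 0, x2 ↦ 0, x3 ↦ 1, x4 ↦ 1, x5 ↦ 0

Branch on x5: set x5 = 0.
Branch on x3: set x3 = 1.
Branch on x1: set x1 = 0.
(x4) alone gives x4 = 1.
(~x2) alone gives x2 = 0.
This assignment satisfies each clause.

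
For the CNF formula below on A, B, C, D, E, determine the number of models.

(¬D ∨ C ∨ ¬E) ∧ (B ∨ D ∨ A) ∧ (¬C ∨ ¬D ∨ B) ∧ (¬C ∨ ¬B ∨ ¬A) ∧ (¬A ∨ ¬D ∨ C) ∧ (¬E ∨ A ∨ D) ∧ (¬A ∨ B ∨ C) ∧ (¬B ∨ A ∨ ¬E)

9

There are 2^5 = 32 truth assignments over (A, B, C, D, E).
Split on E. With E = True, the clauses containing E are satisfied and ¬E drops from the rest; 2 of the 2^4 = 16 assignments to the other variables satisfy what remains.
With E = False, by the same count on the reduced clause set, 7 assignments work.
Total: 2 + 7 = 9.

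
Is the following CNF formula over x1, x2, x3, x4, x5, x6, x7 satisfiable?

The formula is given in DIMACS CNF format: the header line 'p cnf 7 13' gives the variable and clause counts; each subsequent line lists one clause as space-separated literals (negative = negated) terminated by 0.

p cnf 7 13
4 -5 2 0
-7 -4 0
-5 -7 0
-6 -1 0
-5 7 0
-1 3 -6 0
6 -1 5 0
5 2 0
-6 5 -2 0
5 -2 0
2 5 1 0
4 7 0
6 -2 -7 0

Unsatisfiable

Suppose x7 = False.
The clause (¬x5) is unit, so x5 = False.
The clause (x2) is unit, so x2 = True.
Now (¬x2) is unsatisfied and unit — conflict.
So x7 must be the other value — set x7 = True.
The clause (¬x4) is unit, so x4 = False.
The clause (¬x5) is unit, so x5 = False.
The clause (x2) is unit, so x2 = True.
Now (¬x2) is unsatisfied and unit — conflict.
Either choice for x7 ends in contradiction.
No assignment satisfies every clause.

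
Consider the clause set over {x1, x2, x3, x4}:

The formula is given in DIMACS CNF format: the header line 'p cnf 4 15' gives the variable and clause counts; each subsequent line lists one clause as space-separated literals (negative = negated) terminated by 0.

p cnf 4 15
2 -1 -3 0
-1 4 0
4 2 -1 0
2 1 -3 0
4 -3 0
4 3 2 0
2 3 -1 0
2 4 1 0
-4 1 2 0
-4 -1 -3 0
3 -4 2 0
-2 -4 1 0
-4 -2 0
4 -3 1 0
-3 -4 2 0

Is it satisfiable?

Branch on x1: set x1 = False.
Branch on x2: set x2 = True.
From the singleton clause (¬x4), x4 = False.
From the singleton clause (¬x3), x3 = False.
This assignment satisfies each clause.
A satisfying assignment: x1=False,  x2=True,  x3=False,  x4=False.

Satisfiable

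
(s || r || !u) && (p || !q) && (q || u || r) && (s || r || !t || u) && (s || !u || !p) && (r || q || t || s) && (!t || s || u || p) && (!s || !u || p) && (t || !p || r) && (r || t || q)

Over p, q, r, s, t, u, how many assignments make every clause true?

There are 2^6 = 64 truth assignments over (p, q, r, s, t, u).
Split on p. With p = true, the clauses containing p are satisfied and !p drops from the rest; 15 of the 2^5 = 32 assignments to the other variables satisfy what remains.
With p = false, by the same count on the reduced clause set, 5 assignments work.
Total: 15 + 5 = 20.

20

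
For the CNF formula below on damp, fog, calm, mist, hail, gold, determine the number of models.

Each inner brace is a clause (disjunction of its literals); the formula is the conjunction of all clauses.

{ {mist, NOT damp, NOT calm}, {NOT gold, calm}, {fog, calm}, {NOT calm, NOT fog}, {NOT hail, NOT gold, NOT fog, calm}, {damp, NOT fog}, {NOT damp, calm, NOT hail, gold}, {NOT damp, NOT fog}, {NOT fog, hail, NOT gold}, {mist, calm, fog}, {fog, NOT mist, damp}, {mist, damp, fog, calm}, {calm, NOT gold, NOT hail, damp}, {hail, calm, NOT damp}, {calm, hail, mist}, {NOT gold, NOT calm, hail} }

There are 2^6 = 64 truth assignments over (damp, fog, calm, mist, hail, gold).
Split on hail. With hail = true, the clauses containing hail are satisfied and NOT hail drops from the rest; 4 of the 2^5 = 32 assignments to the other variables satisfy what remains.
With hail = false, by the same count on the reduced clause set, 2 assignments work.
(One model: damp=F, fog=F, calm=T, mist=F, hail=F, gold=F.)
Total: 4 + 2 = 6.

6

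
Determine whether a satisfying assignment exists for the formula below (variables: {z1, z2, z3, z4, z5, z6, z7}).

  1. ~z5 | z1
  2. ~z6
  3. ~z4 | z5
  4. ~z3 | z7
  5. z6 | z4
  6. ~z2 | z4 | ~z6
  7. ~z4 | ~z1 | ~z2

Unit clause (~z6) forces z6 = 0.
Unit clause (z4) forces z4 = 1.
Unit clause (z5) forces z5 = 1.
Unit clause (z1) forces z1 = 1.
Unit clause (~z2) forces z2 = 0.
Case z3 = 0:
All clauses hold; z7 can take either value.
A satisfying assignment: z1: 1, z2: 0, z3: 0, z4: 1, z5: 1, z6: 0, z7: 1.

Satisfiable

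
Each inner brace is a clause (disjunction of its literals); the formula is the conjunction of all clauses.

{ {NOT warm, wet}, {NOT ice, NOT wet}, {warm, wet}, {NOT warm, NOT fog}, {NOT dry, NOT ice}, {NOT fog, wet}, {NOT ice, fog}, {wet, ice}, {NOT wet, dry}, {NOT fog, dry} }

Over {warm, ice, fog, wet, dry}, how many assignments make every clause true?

There are 2^5 = 32 truth assignments over (warm, ice, fog, wet, dry).
Split on dry. With dry = true, the clauses containing dry are satisfied and NOT dry drops from the rest; 3 of the 2^4 = 16 assignments to the other variables satisfy what remains.
With dry = false, by the same count on the reduced clause set, 0 assignments work.
(One model: warm=F, ice=F, fog=F, wet=T, dry=T.)
Total: 3 + 0 = 3.

3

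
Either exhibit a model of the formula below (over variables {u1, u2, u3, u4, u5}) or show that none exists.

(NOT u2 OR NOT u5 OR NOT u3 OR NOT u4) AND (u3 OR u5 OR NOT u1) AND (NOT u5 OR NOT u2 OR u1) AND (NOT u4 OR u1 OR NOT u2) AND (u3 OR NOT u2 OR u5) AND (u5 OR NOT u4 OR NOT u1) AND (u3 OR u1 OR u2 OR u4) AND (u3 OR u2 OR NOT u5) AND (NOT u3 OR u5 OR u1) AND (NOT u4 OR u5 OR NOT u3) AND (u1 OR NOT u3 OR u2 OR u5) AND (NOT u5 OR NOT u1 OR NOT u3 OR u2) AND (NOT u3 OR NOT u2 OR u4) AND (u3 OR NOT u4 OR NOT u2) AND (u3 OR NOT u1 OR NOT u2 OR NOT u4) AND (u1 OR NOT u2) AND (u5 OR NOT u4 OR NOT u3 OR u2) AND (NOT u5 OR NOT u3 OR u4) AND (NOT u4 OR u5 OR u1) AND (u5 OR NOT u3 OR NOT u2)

Suppose u1 = true.
Suppose u3 = false.
From the singleton clause (u5), u5 = true.
From the singleton clause (u2), u2 = true.
From the singleton clause (NOT u4), u4 = false.
This assignment satisfies each clause.

u1: true,  u2: true,  u3: false,  u4: false,  u5: true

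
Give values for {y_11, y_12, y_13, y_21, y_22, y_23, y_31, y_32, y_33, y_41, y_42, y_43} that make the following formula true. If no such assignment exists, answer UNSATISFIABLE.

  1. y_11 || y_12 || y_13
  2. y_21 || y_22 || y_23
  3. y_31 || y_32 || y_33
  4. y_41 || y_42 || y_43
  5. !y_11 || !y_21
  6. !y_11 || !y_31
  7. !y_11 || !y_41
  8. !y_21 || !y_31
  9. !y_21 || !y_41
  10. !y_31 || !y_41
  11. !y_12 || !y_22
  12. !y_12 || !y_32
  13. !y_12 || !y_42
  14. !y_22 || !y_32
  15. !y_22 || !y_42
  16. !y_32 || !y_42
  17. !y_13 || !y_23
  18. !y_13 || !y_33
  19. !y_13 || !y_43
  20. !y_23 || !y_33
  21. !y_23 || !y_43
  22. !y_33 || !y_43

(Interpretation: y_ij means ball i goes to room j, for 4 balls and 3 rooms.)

Branch on y_11: set y_11 = false.
Branch on y_12: set y_12 = true.
The clause (!y_22) is unit, so y_22 = false.
The clause (!y_32) is unit, so y_32 = false.
The clause (!y_42) is unit, so y_42 = false.
Branch on y_21: set y_21 = true.
The clause (!y_31) is unit, so y_31 = false.
The clause (y_33) is unit, so y_33 = true.
The clause (!y_41) is unit, so y_41 = false.
The clause (y_43) is unit, so y_43 = true.
Now (!y_43) is unsatisfied and unit — conflict.
So y_21 must be the other value — set y_21 = false.
The clause (y_23) is unit, so y_23 = true.
The clause (!y_13) is unit, so y_13 = false.
The clause (!y_33) is unit, so y_33 = false.
The clause (y_31) is unit, so y_31 = true.
The clause (!y_41) is unit, so y_41 = false.
The clause (y_43) is unit, so y_43 = true.
Now (!y_43) is unsatisfied and unit — conflict.
Either choice for y_21 ends in contradiction.
So y_12 must be the other value — set y_12 = false.
The clause (y_13) is unit, so y_13 = true.
The clause (!y_23) is unit, so y_23 = false.
The clause (!y_33) is unit, so y_33 = false.
The clause (!y_43) is unit, so y_43 = false.
Branch on y_21: set y_21 = true.
The clause (!y_31) is unit, so y_31 = false.
The clause (y_32) is unit, so y_32 = true.
The clause (!y_41) is unit, so y_41 = false.
The clause (y_42) is unit, so y_42 = true.
Now (!y_42) is unsatisfied and unit — conflict.
So y_21 must be the other value — set y_21 = false.
The clause (y_22) is unit, so y_22 = true.
The clause (!y_32) is unit, so y_32 = false.
The clause (y_31) is unit, so y_31 = true.
The clause (!y_41) is unit, so y_41 = false.
The clause (y_42) is unit, so y_42 = true.
Now (!y_42) is unsatisfied and unit — conflict.
Either choice for y_21 ends in contradiction.
Either choice for y_12 ends in contradiction.
So y_11 must be the other value — set y_11 = true.
The clause (!y_21) is unit, so y_21 = false.
The clause (!y_31) is unit, so y_31 = false.
The clause (!y_41) is unit, so y_41 = false.
Branch on y_22: set y_22 = true.
The clause (!y_12) is unit, so y_12 = false.
The clause (!y_32) is unit, so y_32 = false.
The clause (y_33) is unit, so y_33 = true.
The clause (!y_42) is unit, so y_42 = false.
The clause (y_43) is unit, so y_43 = true.
Now (!y_43) is unsatisfied and unit — conflict.
So y_22 must be the other value — set y_22 = false.
The clause (y_23) is unit, so y_23 = true.
The clause (!y_13) is unit, so y_13 = false.
The clause (!y_33) is unit, so y_33 = false.
The clause (y_32) is unit, so y_32 = true.
The clause (!y_12) is unit, so y_12 = false.
The clause (!y_42) is unit, so y_42 = false.
The clause (y_43) is unit, so y_43 = true.
Now (!y_43) is unsatisfied and unit — conflict.
Either choice for y_22 ends in contradiction.
Either choice for y_11 ends in contradiction.

UNSATISFIABLE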